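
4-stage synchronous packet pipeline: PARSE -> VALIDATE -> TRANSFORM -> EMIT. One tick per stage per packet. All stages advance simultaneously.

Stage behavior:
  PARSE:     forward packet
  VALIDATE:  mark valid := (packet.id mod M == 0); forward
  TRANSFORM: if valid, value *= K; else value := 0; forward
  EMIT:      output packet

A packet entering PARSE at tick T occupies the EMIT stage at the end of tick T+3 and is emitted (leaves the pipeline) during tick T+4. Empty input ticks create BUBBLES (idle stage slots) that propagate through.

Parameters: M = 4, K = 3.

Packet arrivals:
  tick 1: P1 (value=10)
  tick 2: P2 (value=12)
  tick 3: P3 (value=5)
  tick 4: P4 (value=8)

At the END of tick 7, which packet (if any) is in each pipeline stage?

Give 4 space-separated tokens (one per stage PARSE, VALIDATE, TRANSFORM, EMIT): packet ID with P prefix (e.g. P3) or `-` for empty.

Tick 1: [PARSE:P1(v=10,ok=F), VALIDATE:-, TRANSFORM:-, EMIT:-] out:-; in:P1
Tick 2: [PARSE:P2(v=12,ok=F), VALIDATE:P1(v=10,ok=F), TRANSFORM:-, EMIT:-] out:-; in:P2
Tick 3: [PARSE:P3(v=5,ok=F), VALIDATE:P2(v=12,ok=F), TRANSFORM:P1(v=0,ok=F), EMIT:-] out:-; in:P3
Tick 4: [PARSE:P4(v=8,ok=F), VALIDATE:P3(v=5,ok=F), TRANSFORM:P2(v=0,ok=F), EMIT:P1(v=0,ok=F)] out:-; in:P4
Tick 5: [PARSE:-, VALIDATE:P4(v=8,ok=T), TRANSFORM:P3(v=0,ok=F), EMIT:P2(v=0,ok=F)] out:P1(v=0); in:-
Tick 6: [PARSE:-, VALIDATE:-, TRANSFORM:P4(v=24,ok=T), EMIT:P3(v=0,ok=F)] out:P2(v=0); in:-
Tick 7: [PARSE:-, VALIDATE:-, TRANSFORM:-, EMIT:P4(v=24,ok=T)] out:P3(v=0); in:-
At end of tick 7: ['-', '-', '-', 'P4']

Answer: - - - P4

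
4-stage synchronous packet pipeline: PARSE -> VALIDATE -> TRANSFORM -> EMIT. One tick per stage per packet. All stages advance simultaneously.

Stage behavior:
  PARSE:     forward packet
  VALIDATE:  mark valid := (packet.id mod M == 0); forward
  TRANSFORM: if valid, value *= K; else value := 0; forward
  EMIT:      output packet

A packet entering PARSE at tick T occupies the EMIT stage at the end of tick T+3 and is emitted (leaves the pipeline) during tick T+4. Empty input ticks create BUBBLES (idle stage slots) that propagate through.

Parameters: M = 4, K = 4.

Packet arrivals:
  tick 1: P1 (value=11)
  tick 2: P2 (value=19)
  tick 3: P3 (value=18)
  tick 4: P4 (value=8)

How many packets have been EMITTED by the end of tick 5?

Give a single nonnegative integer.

Tick 1: [PARSE:P1(v=11,ok=F), VALIDATE:-, TRANSFORM:-, EMIT:-] out:-; in:P1
Tick 2: [PARSE:P2(v=19,ok=F), VALIDATE:P1(v=11,ok=F), TRANSFORM:-, EMIT:-] out:-; in:P2
Tick 3: [PARSE:P3(v=18,ok=F), VALIDATE:P2(v=19,ok=F), TRANSFORM:P1(v=0,ok=F), EMIT:-] out:-; in:P3
Tick 4: [PARSE:P4(v=8,ok=F), VALIDATE:P3(v=18,ok=F), TRANSFORM:P2(v=0,ok=F), EMIT:P1(v=0,ok=F)] out:-; in:P4
Tick 5: [PARSE:-, VALIDATE:P4(v=8,ok=T), TRANSFORM:P3(v=0,ok=F), EMIT:P2(v=0,ok=F)] out:P1(v=0); in:-
Emitted by tick 5: ['P1']

Answer: 1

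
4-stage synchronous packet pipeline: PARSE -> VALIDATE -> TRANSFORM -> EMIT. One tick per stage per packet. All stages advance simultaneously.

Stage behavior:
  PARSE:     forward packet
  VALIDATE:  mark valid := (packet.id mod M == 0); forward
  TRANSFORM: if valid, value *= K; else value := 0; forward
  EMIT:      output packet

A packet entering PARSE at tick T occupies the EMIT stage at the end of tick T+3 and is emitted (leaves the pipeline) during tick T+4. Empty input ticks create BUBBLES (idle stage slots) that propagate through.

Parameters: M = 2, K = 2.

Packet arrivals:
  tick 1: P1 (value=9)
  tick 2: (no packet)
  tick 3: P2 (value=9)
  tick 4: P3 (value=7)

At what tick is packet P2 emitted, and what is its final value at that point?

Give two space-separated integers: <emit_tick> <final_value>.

Tick 1: [PARSE:P1(v=9,ok=F), VALIDATE:-, TRANSFORM:-, EMIT:-] out:-; in:P1
Tick 2: [PARSE:-, VALIDATE:P1(v=9,ok=F), TRANSFORM:-, EMIT:-] out:-; in:-
Tick 3: [PARSE:P2(v=9,ok=F), VALIDATE:-, TRANSFORM:P1(v=0,ok=F), EMIT:-] out:-; in:P2
Tick 4: [PARSE:P3(v=7,ok=F), VALIDATE:P2(v=9,ok=T), TRANSFORM:-, EMIT:P1(v=0,ok=F)] out:-; in:P3
Tick 5: [PARSE:-, VALIDATE:P3(v=7,ok=F), TRANSFORM:P2(v=18,ok=T), EMIT:-] out:P1(v=0); in:-
Tick 6: [PARSE:-, VALIDATE:-, TRANSFORM:P3(v=0,ok=F), EMIT:P2(v=18,ok=T)] out:-; in:-
Tick 7: [PARSE:-, VALIDATE:-, TRANSFORM:-, EMIT:P3(v=0,ok=F)] out:P2(v=18); in:-
Tick 8: [PARSE:-, VALIDATE:-, TRANSFORM:-, EMIT:-] out:P3(v=0); in:-
P2: arrives tick 3, valid=True (id=2, id%2=0), emit tick 7, final value 18

Answer: 7 18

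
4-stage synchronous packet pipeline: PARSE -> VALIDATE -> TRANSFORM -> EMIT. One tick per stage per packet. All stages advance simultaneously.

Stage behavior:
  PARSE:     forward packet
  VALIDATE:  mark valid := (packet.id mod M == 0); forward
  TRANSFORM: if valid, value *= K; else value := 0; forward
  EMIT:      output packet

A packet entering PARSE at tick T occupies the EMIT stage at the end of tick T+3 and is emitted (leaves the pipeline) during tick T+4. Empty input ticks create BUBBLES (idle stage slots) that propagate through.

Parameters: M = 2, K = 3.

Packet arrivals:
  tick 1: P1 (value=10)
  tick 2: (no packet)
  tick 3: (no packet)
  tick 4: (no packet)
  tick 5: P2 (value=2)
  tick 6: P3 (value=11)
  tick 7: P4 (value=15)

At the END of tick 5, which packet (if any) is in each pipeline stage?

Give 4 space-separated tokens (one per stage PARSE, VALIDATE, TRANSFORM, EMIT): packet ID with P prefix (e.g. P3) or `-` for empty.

Tick 1: [PARSE:P1(v=10,ok=F), VALIDATE:-, TRANSFORM:-, EMIT:-] out:-; in:P1
Tick 2: [PARSE:-, VALIDATE:P1(v=10,ok=F), TRANSFORM:-, EMIT:-] out:-; in:-
Tick 3: [PARSE:-, VALIDATE:-, TRANSFORM:P1(v=0,ok=F), EMIT:-] out:-; in:-
Tick 4: [PARSE:-, VALIDATE:-, TRANSFORM:-, EMIT:P1(v=0,ok=F)] out:-; in:-
Tick 5: [PARSE:P2(v=2,ok=F), VALIDATE:-, TRANSFORM:-, EMIT:-] out:P1(v=0); in:P2
At end of tick 5: ['P2', '-', '-', '-']

Answer: P2 - - -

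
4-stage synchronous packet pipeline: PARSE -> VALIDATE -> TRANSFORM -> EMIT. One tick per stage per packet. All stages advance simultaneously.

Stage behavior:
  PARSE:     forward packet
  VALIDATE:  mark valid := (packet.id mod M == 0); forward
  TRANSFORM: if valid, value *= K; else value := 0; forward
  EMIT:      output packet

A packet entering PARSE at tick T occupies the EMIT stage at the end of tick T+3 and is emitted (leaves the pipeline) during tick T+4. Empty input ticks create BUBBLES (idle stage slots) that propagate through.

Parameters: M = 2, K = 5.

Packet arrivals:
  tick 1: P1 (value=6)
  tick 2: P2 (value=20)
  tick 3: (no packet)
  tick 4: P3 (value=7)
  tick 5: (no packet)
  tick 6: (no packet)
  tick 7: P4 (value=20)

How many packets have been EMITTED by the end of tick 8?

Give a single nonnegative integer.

Answer: 3

Derivation:
Tick 1: [PARSE:P1(v=6,ok=F), VALIDATE:-, TRANSFORM:-, EMIT:-] out:-; in:P1
Tick 2: [PARSE:P2(v=20,ok=F), VALIDATE:P1(v=6,ok=F), TRANSFORM:-, EMIT:-] out:-; in:P2
Tick 3: [PARSE:-, VALIDATE:P2(v=20,ok=T), TRANSFORM:P1(v=0,ok=F), EMIT:-] out:-; in:-
Tick 4: [PARSE:P3(v=7,ok=F), VALIDATE:-, TRANSFORM:P2(v=100,ok=T), EMIT:P1(v=0,ok=F)] out:-; in:P3
Tick 5: [PARSE:-, VALIDATE:P3(v=7,ok=F), TRANSFORM:-, EMIT:P2(v=100,ok=T)] out:P1(v=0); in:-
Tick 6: [PARSE:-, VALIDATE:-, TRANSFORM:P3(v=0,ok=F), EMIT:-] out:P2(v=100); in:-
Tick 7: [PARSE:P4(v=20,ok=F), VALIDATE:-, TRANSFORM:-, EMIT:P3(v=0,ok=F)] out:-; in:P4
Tick 8: [PARSE:-, VALIDATE:P4(v=20,ok=T), TRANSFORM:-, EMIT:-] out:P3(v=0); in:-
Emitted by tick 8: ['P1', 'P2', 'P3']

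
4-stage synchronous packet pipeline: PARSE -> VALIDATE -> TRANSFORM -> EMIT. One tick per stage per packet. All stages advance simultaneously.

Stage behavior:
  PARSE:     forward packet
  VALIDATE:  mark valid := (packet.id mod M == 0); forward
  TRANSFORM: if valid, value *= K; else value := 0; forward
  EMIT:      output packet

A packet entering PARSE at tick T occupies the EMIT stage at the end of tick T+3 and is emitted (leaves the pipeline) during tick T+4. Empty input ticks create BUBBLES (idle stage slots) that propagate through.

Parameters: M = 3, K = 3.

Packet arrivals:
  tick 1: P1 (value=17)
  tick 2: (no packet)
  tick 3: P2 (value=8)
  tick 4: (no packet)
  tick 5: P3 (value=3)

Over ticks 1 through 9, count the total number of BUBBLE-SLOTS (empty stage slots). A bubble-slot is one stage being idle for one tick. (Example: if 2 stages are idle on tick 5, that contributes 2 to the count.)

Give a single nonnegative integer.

Answer: 24

Derivation:
Tick 1: [PARSE:P1(v=17,ok=F), VALIDATE:-, TRANSFORM:-, EMIT:-] out:-; bubbles=3
Tick 2: [PARSE:-, VALIDATE:P1(v=17,ok=F), TRANSFORM:-, EMIT:-] out:-; bubbles=3
Tick 3: [PARSE:P2(v=8,ok=F), VALIDATE:-, TRANSFORM:P1(v=0,ok=F), EMIT:-] out:-; bubbles=2
Tick 4: [PARSE:-, VALIDATE:P2(v=8,ok=F), TRANSFORM:-, EMIT:P1(v=0,ok=F)] out:-; bubbles=2
Tick 5: [PARSE:P3(v=3,ok=F), VALIDATE:-, TRANSFORM:P2(v=0,ok=F), EMIT:-] out:P1(v=0); bubbles=2
Tick 6: [PARSE:-, VALIDATE:P3(v=3,ok=T), TRANSFORM:-, EMIT:P2(v=0,ok=F)] out:-; bubbles=2
Tick 7: [PARSE:-, VALIDATE:-, TRANSFORM:P3(v=9,ok=T), EMIT:-] out:P2(v=0); bubbles=3
Tick 8: [PARSE:-, VALIDATE:-, TRANSFORM:-, EMIT:P3(v=9,ok=T)] out:-; bubbles=3
Tick 9: [PARSE:-, VALIDATE:-, TRANSFORM:-, EMIT:-] out:P3(v=9); bubbles=4
Total bubble-slots: 24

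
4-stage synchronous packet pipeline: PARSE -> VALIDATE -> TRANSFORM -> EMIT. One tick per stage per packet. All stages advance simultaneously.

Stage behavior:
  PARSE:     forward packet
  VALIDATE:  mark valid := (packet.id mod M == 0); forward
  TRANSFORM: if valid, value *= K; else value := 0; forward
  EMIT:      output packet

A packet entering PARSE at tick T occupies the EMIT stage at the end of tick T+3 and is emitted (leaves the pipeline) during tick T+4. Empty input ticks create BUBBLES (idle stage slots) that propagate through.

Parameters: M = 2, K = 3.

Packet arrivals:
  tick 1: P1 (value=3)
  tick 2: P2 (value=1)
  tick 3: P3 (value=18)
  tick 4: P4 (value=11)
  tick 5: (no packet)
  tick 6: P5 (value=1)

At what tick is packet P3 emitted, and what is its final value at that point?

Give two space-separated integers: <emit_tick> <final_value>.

Answer: 7 0

Derivation:
Tick 1: [PARSE:P1(v=3,ok=F), VALIDATE:-, TRANSFORM:-, EMIT:-] out:-; in:P1
Tick 2: [PARSE:P2(v=1,ok=F), VALIDATE:P1(v=3,ok=F), TRANSFORM:-, EMIT:-] out:-; in:P2
Tick 3: [PARSE:P3(v=18,ok=F), VALIDATE:P2(v=1,ok=T), TRANSFORM:P1(v=0,ok=F), EMIT:-] out:-; in:P3
Tick 4: [PARSE:P4(v=11,ok=F), VALIDATE:P3(v=18,ok=F), TRANSFORM:P2(v=3,ok=T), EMIT:P1(v=0,ok=F)] out:-; in:P4
Tick 5: [PARSE:-, VALIDATE:P4(v=11,ok=T), TRANSFORM:P3(v=0,ok=F), EMIT:P2(v=3,ok=T)] out:P1(v=0); in:-
Tick 6: [PARSE:P5(v=1,ok=F), VALIDATE:-, TRANSFORM:P4(v=33,ok=T), EMIT:P3(v=0,ok=F)] out:P2(v=3); in:P5
Tick 7: [PARSE:-, VALIDATE:P5(v=1,ok=F), TRANSFORM:-, EMIT:P4(v=33,ok=T)] out:P3(v=0); in:-
Tick 8: [PARSE:-, VALIDATE:-, TRANSFORM:P5(v=0,ok=F), EMIT:-] out:P4(v=33); in:-
Tick 9: [PARSE:-, VALIDATE:-, TRANSFORM:-, EMIT:P5(v=0,ok=F)] out:-; in:-
Tick 10: [PARSE:-, VALIDATE:-, TRANSFORM:-, EMIT:-] out:P5(v=0); in:-
P3: arrives tick 3, valid=False (id=3, id%2=1), emit tick 7, final value 0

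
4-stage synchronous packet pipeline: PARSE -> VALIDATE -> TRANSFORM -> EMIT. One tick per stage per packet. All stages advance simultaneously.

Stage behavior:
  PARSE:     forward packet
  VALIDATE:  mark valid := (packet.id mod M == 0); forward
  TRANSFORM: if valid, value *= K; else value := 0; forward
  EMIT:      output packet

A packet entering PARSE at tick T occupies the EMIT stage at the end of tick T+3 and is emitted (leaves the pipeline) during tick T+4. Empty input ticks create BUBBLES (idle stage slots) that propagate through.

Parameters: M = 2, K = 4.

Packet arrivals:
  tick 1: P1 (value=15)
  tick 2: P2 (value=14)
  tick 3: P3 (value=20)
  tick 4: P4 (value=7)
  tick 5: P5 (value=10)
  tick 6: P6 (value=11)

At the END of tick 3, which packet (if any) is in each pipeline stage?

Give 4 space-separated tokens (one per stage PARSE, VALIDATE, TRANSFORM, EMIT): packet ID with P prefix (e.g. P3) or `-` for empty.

Answer: P3 P2 P1 -

Derivation:
Tick 1: [PARSE:P1(v=15,ok=F), VALIDATE:-, TRANSFORM:-, EMIT:-] out:-; in:P1
Tick 2: [PARSE:P2(v=14,ok=F), VALIDATE:P1(v=15,ok=F), TRANSFORM:-, EMIT:-] out:-; in:P2
Tick 3: [PARSE:P3(v=20,ok=F), VALIDATE:P2(v=14,ok=T), TRANSFORM:P1(v=0,ok=F), EMIT:-] out:-; in:P3
At end of tick 3: ['P3', 'P2', 'P1', '-']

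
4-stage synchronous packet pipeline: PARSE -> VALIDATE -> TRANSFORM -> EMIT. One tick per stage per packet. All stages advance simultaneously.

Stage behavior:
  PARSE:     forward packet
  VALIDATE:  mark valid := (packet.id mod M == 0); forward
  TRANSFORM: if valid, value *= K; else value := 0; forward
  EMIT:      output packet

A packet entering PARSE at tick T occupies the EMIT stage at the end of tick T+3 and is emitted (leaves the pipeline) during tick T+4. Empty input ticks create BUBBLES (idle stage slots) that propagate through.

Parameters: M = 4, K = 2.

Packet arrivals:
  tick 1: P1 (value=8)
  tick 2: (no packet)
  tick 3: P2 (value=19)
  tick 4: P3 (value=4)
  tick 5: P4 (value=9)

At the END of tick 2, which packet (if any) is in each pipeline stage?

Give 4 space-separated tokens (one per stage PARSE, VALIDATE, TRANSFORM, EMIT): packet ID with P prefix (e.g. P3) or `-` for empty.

Tick 1: [PARSE:P1(v=8,ok=F), VALIDATE:-, TRANSFORM:-, EMIT:-] out:-; in:P1
Tick 2: [PARSE:-, VALIDATE:P1(v=8,ok=F), TRANSFORM:-, EMIT:-] out:-; in:-
At end of tick 2: ['-', 'P1', '-', '-']

Answer: - P1 - -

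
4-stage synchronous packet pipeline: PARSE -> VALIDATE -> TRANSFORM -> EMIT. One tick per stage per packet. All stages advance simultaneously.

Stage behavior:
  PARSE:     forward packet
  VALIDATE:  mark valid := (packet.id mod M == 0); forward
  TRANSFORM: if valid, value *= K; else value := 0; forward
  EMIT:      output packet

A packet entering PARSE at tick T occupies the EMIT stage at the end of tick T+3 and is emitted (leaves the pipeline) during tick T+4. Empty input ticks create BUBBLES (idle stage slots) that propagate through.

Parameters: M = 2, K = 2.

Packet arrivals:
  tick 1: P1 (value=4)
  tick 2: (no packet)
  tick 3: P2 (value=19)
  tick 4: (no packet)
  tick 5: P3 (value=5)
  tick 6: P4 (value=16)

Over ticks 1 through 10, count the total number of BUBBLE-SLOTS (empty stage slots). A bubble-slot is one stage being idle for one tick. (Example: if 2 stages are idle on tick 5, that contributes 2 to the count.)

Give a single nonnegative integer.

Answer: 24

Derivation:
Tick 1: [PARSE:P1(v=4,ok=F), VALIDATE:-, TRANSFORM:-, EMIT:-] out:-; bubbles=3
Tick 2: [PARSE:-, VALIDATE:P1(v=4,ok=F), TRANSFORM:-, EMIT:-] out:-; bubbles=3
Tick 3: [PARSE:P2(v=19,ok=F), VALIDATE:-, TRANSFORM:P1(v=0,ok=F), EMIT:-] out:-; bubbles=2
Tick 4: [PARSE:-, VALIDATE:P2(v=19,ok=T), TRANSFORM:-, EMIT:P1(v=0,ok=F)] out:-; bubbles=2
Tick 5: [PARSE:P3(v=5,ok=F), VALIDATE:-, TRANSFORM:P2(v=38,ok=T), EMIT:-] out:P1(v=0); bubbles=2
Tick 6: [PARSE:P4(v=16,ok=F), VALIDATE:P3(v=5,ok=F), TRANSFORM:-, EMIT:P2(v=38,ok=T)] out:-; bubbles=1
Tick 7: [PARSE:-, VALIDATE:P4(v=16,ok=T), TRANSFORM:P3(v=0,ok=F), EMIT:-] out:P2(v=38); bubbles=2
Tick 8: [PARSE:-, VALIDATE:-, TRANSFORM:P4(v=32,ok=T), EMIT:P3(v=0,ok=F)] out:-; bubbles=2
Tick 9: [PARSE:-, VALIDATE:-, TRANSFORM:-, EMIT:P4(v=32,ok=T)] out:P3(v=0); bubbles=3
Tick 10: [PARSE:-, VALIDATE:-, TRANSFORM:-, EMIT:-] out:P4(v=32); bubbles=4
Total bubble-slots: 24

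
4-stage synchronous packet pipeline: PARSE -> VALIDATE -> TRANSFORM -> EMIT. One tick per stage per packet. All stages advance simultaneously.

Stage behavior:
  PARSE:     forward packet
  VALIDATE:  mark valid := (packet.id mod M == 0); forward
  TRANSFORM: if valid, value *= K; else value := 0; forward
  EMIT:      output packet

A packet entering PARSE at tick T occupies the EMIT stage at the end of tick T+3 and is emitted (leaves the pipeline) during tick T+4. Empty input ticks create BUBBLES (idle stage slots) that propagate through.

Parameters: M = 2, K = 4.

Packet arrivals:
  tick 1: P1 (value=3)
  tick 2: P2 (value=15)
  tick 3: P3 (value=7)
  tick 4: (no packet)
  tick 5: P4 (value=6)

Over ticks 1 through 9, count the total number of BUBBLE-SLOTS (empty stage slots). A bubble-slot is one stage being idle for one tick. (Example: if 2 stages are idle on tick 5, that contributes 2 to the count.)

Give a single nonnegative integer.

Tick 1: [PARSE:P1(v=3,ok=F), VALIDATE:-, TRANSFORM:-, EMIT:-] out:-; bubbles=3
Tick 2: [PARSE:P2(v=15,ok=F), VALIDATE:P1(v=3,ok=F), TRANSFORM:-, EMIT:-] out:-; bubbles=2
Tick 3: [PARSE:P3(v=7,ok=F), VALIDATE:P2(v=15,ok=T), TRANSFORM:P1(v=0,ok=F), EMIT:-] out:-; bubbles=1
Tick 4: [PARSE:-, VALIDATE:P3(v=7,ok=F), TRANSFORM:P2(v=60,ok=T), EMIT:P1(v=0,ok=F)] out:-; bubbles=1
Tick 5: [PARSE:P4(v=6,ok=F), VALIDATE:-, TRANSFORM:P3(v=0,ok=F), EMIT:P2(v=60,ok=T)] out:P1(v=0); bubbles=1
Tick 6: [PARSE:-, VALIDATE:P4(v=6,ok=T), TRANSFORM:-, EMIT:P3(v=0,ok=F)] out:P2(v=60); bubbles=2
Tick 7: [PARSE:-, VALIDATE:-, TRANSFORM:P4(v=24,ok=T), EMIT:-] out:P3(v=0); bubbles=3
Tick 8: [PARSE:-, VALIDATE:-, TRANSFORM:-, EMIT:P4(v=24,ok=T)] out:-; bubbles=3
Tick 9: [PARSE:-, VALIDATE:-, TRANSFORM:-, EMIT:-] out:P4(v=24); bubbles=4
Total bubble-slots: 20

Answer: 20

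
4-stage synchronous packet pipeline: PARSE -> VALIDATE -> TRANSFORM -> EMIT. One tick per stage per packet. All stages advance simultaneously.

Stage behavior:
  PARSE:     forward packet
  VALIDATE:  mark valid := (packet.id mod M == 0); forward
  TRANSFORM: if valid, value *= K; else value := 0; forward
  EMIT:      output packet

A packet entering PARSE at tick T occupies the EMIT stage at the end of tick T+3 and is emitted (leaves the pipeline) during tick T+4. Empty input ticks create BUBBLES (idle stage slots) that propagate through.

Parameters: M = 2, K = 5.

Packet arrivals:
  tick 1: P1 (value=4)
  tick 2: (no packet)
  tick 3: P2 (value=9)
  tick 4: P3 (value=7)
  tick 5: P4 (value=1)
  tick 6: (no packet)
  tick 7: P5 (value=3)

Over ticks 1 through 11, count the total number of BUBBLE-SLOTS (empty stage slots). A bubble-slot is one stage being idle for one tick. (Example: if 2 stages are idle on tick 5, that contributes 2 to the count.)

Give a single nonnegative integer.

Answer: 24

Derivation:
Tick 1: [PARSE:P1(v=4,ok=F), VALIDATE:-, TRANSFORM:-, EMIT:-] out:-; bubbles=3
Tick 2: [PARSE:-, VALIDATE:P1(v=4,ok=F), TRANSFORM:-, EMIT:-] out:-; bubbles=3
Tick 3: [PARSE:P2(v=9,ok=F), VALIDATE:-, TRANSFORM:P1(v=0,ok=F), EMIT:-] out:-; bubbles=2
Tick 4: [PARSE:P3(v=7,ok=F), VALIDATE:P2(v=9,ok=T), TRANSFORM:-, EMIT:P1(v=0,ok=F)] out:-; bubbles=1
Tick 5: [PARSE:P4(v=1,ok=F), VALIDATE:P3(v=7,ok=F), TRANSFORM:P2(v=45,ok=T), EMIT:-] out:P1(v=0); bubbles=1
Tick 6: [PARSE:-, VALIDATE:P4(v=1,ok=T), TRANSFORM:P3(v=0,ok=F), EMIT:P2(v=45,ok=T)] out:-; bubbles=1
Tick 7: [PARSE:P5(v=3,ok=F), VALIDATE:-, TRANSFORM:P4(v=5,ok=T), EMIT:P3(v=0,ok=F)] out:P2(v=45); bubbles=1
Tick 8: [PARSE:-, VALIDATE:P5(v=3,ok=F), TRANSFORM:-, EMIT:P4(v=5,ok=T)] out:P3(v=0); bubbles=2
Tick 9: [PARSE:-, VALIDATE:-, TRANSFORM:P5(v=0,ok=F), EMIT:-] out:P4(v=5); bubbles=3
Tick 10: [PARSE:-, VALIDATE:-, TRANSFORM:-, EMIT:P5(v=0,ok=F)] out:-; bubbles=3
Tick 11: [PARSE:-, VALIDATE:-, TRANSFORM:-, EMIT:-] out:P5(v=0); bubbles=4
Total bubble-slots: 24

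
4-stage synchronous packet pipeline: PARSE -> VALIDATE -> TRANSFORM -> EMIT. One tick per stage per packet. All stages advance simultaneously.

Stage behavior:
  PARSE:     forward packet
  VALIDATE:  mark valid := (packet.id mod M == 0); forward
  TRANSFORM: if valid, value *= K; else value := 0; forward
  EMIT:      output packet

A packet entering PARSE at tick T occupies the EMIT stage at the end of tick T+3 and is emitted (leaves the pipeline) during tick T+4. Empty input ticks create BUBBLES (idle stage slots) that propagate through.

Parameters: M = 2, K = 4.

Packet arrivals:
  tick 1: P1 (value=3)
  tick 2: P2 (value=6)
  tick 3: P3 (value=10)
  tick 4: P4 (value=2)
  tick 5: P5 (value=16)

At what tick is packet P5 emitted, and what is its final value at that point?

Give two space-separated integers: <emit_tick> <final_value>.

Answer: 9 0

Derivation:
Tick 1: [PARSE:P1(v=3,ok=F), VALIDATE:-, TRANSFORM:-, EMIT:-] out:-; in:P1
Tick 2: [PARSE:P2(v=6,ok=F), VALIDATE:P1(v=3,ok=F), TRANSFORM:-, EMIT:-] out:-; in:P2
Tick 3: [PARSE:P3(v=10,ok=F), VALIDATE:P2(v=6,ok=T), TRANSFORM:P1(v=0,ok=F), EMIT:-] out:-; in:P3
Tick 4: [PARSE:P4(v=2,ok=F), VALIDATE:P3(v=10,ok=F), TRANSFORM:P2(v=24,ok=T), EMIT:P1(v=0,ok=F)] out:-; in:P4
Tick 5: [PARSE:P5(v=16,ok=F), VALIDATE:P4(v=2,ok=T), TRANSFORM:P3(v=0,ok=F), EMIT:P2(v=24,ok=T)] out:P1(v=0); in:P5
Tick 6: [PARSE:-, VALIDATE:P5(v=16,ok=F), TRANSFORM:P4(v=8,ok=T), EMIT:P3(v=0,ok=F)] out:P2(v=24); in:-
Tick 7: [PARSE:-, VALIDATE:-, TRANSFORM:P5(v=0,ok=F), EMIT:P4(v=8,ok=T)] out:P3(v=0); in:-
Tick 8: [PARSE:-, VALIDATE:-, TRANSFORM:-, EMIT:P5(v=0,ok=F)] out:P4(v=8); in:-
Tick 9: [PARSE:-, VALIDATE:-, TRANSFORM:-, EMIT:-] out:P5(v=0); in:-
P5: arrives tick 5, valid=False (id=5, id%2=1), emit tick 9, final value 0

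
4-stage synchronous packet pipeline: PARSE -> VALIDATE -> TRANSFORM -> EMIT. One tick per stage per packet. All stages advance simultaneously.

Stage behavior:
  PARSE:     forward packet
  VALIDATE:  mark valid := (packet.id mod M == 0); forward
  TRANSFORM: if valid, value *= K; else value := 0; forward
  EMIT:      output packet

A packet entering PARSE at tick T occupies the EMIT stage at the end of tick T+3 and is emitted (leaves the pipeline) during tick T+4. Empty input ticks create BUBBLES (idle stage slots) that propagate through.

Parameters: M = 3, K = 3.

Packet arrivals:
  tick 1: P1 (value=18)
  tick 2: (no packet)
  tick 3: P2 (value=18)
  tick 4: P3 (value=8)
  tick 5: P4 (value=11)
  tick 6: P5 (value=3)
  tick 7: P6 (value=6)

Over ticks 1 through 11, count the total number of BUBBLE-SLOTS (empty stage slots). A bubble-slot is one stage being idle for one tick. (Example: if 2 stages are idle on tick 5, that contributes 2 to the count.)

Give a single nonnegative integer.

Tick 1: [PARSE:P1(v=18,ok=F), VALIDATE:-, TRANSFORM:-, EMIT:-] out:-; bubbles=3
Tick 2: [PARSE:-, VALIDATE:P1(v=18,ok=F), TRANSFORM:-, EMIT:-] out:-; bubbles=3
Tick 3: [PARSE:P2(v=18,ok=F), VALIDATE:-, TRANSFORM:P1(v=0,ok=F), EMIT:-] out:-; bubbles=2
Tick 4: [PARSE:P3(v=8,ok=F), VALIDATE:P2(v=18,ok=F), TRANSFORM:-, EMIT:P1(v=0,ok=F)] out:-; bubbles=1
Tick 5: [PARSE:P4(v=11,ok=F), VALIDATE:P3(v=8,ok=T), TRANSFORM:P2(v=0,ok=F), EMIT:-] out:P1(v=0); bubbles=1
Tick 6: [PARSE:P5(v=3,ok=F), VALIDATE:P4(v=11,ok=F), TRANSFORM:P3(v=24,ok=T), EMIT:P2(v=0,ok=F)] out:-; bubbles=0
Tick 7: [PARSE:P6(v=6,ok=F), VALIDATE:P5(v=3,ok=F), TRANSFORM:P4(v=0,ok=F), EMIT:P3(v=24,ok=T)] out:P2(v=0); bubbles=0
Tick 8: [PARSE:-, VALIDATE:P6(v=6,ok=T), TRANSFORM:P5(v=0,ok=F), EMIT:P4(v=0,ok=F)] out:P3(v=24); bubbles=1
Tick 9: [PARSE:-, VALIDATE:-, TRANSFORM:P6(v=18,ok=T), EMIT:P5(v=0,ok=F)] out:P4(v=0); bubbles=2
Tick 10: [PARSE:-, VALIDATE:-, TRANSFORM:-, EMIT:P6(v=18,ok=T)] out:P5(v=0); bubbles=3
Tick 11: [PARSE:-, VALIDATE:-, TRANSFORM:-, EMIT:-] out:P6(v=18); bubbles=4
Total bubble-slots: 20

Answer: 20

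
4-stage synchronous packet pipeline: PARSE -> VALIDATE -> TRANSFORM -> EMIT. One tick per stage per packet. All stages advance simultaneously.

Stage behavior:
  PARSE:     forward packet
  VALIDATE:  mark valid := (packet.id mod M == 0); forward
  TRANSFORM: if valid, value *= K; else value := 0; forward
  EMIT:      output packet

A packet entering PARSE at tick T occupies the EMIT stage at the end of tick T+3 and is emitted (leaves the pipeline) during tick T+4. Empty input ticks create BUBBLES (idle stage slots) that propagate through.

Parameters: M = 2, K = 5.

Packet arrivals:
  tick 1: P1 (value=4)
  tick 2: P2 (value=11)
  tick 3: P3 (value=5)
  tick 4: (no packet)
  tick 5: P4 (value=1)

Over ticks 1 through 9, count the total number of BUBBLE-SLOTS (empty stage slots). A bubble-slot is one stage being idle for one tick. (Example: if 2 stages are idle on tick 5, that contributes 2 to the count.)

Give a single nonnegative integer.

Answer: 20

Derivation:
Tick 1: [PARSE:P1(v=4,ok=F), VALIDATE:-, TRANSFORM:-, EMIT:-] out:-; bubbles=3
Tick 2: [PARSE:P2(v=11,ok=F), VALIDATE:P1(v=4,ok=F), TRANSFORM:-, EMIT:-] out:-; bubbles=2
Tick 3: [PARSE:P3(v=5,ok=F), VALIDATE:P2(v=11,ok=T), TRANSFORM:P1(v=0,ok=F), EMIT:-] out:-; bubbles=1
Tick 4: [PARSE:-, VALIDATE:P3(v=5,ok=F), TRANSFORM:P2(v=55,ok=T), EMIT:P1(v=0,ok=F)] out:-; bubbles=1
Tick 5: [PARSE:P4(v=1,ok=F), VALIDATE:-, TRANSFORM:P3(v=0,ok=F), EMIT:P2(v=55,ok=T)] out:P1(v=0); bubbles=1
Tick 6: [PARSE:-, VALIDATE:P4(v=1,ok=T), TRANSFORM:-, EMIT:P3(v=0,ok=F)] out:P2(v=55); bubbles=2
Tick 7: [PARSE:-, VALIDATE:-, TRANSFORM:P4(v=5,ok=T), EMIT:-] out:P3(v=0); bubbles=3
Tick 8: [PARSE:-, VALIDATE:-, TRANSFORM:-, EMIT:P4(v=5,ok=T)] out:-; bubbles=3
Tick 9: [PARSE:-, VALIDATE:-, TRANSFORM:-, EMIT:-] out:P4(v=5); bubbles=4
Total bubble-slots: 20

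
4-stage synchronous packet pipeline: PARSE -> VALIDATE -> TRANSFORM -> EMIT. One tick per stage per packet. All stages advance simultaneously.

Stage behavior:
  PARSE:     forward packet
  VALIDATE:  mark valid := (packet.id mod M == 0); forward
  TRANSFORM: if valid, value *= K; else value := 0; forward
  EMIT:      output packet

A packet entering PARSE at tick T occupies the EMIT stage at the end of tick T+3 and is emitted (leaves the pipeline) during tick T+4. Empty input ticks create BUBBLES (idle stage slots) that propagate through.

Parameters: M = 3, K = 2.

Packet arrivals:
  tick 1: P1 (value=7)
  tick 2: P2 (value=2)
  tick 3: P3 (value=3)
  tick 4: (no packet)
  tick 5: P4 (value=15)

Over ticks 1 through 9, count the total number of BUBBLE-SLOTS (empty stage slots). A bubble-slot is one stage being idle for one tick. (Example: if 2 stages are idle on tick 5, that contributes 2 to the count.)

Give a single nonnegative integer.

Tick 1: [PARSE:P1(v=7,ok=F), VALIDATE:-, TRANSFORM:-, EMIT:-] out:-; bubbles=3
Tick 2: [PARSE:P2(v=2,ok=F), VALIDATE:P1(v=7,ok=F), TRANSFORM:-, EMIT:-] out:-; bubbles=2
Tick 3: [PARSE:P3(v=3,ok=F), VALIDATE:P2(v=2,ok=F), TRANSFORM:P1(v=0,ok=F), EMIT:-] out:-; bubbles=1
Tick 4: [PARSE:-, VALIDATE:P3(v=3,ok=T), TRANSFORM:P2(v=0,ok=F), EMIT:P1(v=0,ok=F)] out:-; bubbles=1
Tick 5: [PARSE:P4(v=15,ok=F), VALIDATE:-, TRANSFORM:P3(v=6,ok=T), EMIT:P2(v=0,ok=F)] out:P1(v=0); bubbles=1
Tick 6: [PARSE:-, VALIDATE:P4(v=15,ok=F), TRANSFORM:-, EMIT:P3(v=6,ok=T)] out:P2(v=0); bubbles=2
Tick 7: [PARSE:-, VALIDATE:-, TRANSFORM:P4(v=0,ok=F), EMIT:-] out:P3(v=6); bubbles=3
Tick 8: [PARSE:-, VALIDATE:-, TRANSFORM:-, EMIT:P4(v=0,ok=F)] out:-; bubbles=3
Tick 9: [PARSE:-, VALIDATE:-, TRANSFORM:-, EMIT:-] out:P4(v=0); bubbles=4
Total bubble-slots: 20

Answer: 20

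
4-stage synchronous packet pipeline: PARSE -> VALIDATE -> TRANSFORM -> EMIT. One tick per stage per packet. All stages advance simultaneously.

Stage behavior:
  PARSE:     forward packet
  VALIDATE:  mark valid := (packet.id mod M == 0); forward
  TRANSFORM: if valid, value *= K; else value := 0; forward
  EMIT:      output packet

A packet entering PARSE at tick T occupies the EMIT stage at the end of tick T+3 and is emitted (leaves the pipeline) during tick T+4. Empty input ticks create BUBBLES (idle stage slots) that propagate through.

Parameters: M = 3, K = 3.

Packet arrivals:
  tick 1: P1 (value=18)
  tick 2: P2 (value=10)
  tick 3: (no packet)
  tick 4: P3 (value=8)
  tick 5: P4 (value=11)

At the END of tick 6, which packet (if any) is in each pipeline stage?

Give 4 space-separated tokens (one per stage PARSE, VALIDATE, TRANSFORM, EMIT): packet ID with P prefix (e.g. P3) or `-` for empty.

Tick 1: [PARSE:P1(v=18,ok=F), VALIDATE:-, TRANSFORM:-, EMIT:-] out:-; in:P1
Tick 2: [PARSE:P2(v=10,ok=F), VALIDATE:P1(v=18,ok=F), TRANSFORM:-, EMIT:-] out:-; in:P2
Tick 3: [PARSE:-, VALIDATE:P2(v=10,ok=F), TRANSFORM:P1(v=0,ok=F), EMIT:-] out:-; in:-
Tick 4: [PARSE:P3(v=8,ok=F), VALIDATE:-, TRANSFORM:P2(v=0,ok=F), EMIT:P1(v=0,ok=F)] out:-; in:P3
Tick 5: [PARSE:P4(v=11,ok=F), VALIDATE:P3(v=8,ok=T), TRANSFORM:-, EMIT:P2(v=0,ok=F)] out:P1(v=0); in:P4
Tick 6: [PARSE:-, VALIDATE:P4(v=11,ok=F), TRANSFORM:P3(v=24,ok=T), EMIT:-] out:P2(v=0); in:-
At end of tick 6: ['-', 'P4', 'P3', '-']

Answer: - P4 P3 -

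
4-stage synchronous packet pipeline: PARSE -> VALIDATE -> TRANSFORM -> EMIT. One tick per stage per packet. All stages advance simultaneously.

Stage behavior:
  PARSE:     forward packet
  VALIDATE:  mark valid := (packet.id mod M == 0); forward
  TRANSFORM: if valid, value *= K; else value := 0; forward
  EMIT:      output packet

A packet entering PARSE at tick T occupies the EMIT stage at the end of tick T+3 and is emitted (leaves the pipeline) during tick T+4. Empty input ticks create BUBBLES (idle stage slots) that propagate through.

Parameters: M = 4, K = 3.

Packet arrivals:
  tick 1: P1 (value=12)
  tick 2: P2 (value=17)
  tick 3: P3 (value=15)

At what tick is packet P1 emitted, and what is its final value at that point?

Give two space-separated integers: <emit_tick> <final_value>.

Answer: 5 0

Derivation:
Tick 1: [PARSE:P1(v=12,ok=F), VALIDATE:-, TRANSFORM:-, EMIT:-] out:-; in:P1
Tick 2: [PARSE:P2(v=17,ok=F), VALIDATE:P1(v=12,ok=F), TRANSFORM:-, EMIT:-] out:-; in:P2
Tick 3: [PARSE:P3(v=15,ok=F), VALIDATE:P2(v=17,ok=F), TRANSFORM:P1(v=0,ok=F), EMIT:-] out:-; in:P3
Tick 4: [PARSE:-, VALIDATE:P3(v=15,ok=F), TRANSFORM:P2(v=0,ok=F), EMIT:P1(v=0,ok=F)] out:-; in:-
Tick 5: [PARSE:-, VALIDATE:-, TRANSFORM:P3(v=0,ok=F), EMIT:P2(v=0,ok=F)] out:P1(v=0); in:-
Tick 6: [PARSE:-, VALIDATE:-, TRANSFORM:-, EMIT:P3(v=0,ok=F)] out:P2(v=0); in:-
Tick 7: [PARSE:-, VALIDATE:-, TRANSFORM:-, EMIT:-] out:P3(v=0); in:-
P1: arrives tick 1, valid=False (id=1, id%4=1), emit tick 5, final value 0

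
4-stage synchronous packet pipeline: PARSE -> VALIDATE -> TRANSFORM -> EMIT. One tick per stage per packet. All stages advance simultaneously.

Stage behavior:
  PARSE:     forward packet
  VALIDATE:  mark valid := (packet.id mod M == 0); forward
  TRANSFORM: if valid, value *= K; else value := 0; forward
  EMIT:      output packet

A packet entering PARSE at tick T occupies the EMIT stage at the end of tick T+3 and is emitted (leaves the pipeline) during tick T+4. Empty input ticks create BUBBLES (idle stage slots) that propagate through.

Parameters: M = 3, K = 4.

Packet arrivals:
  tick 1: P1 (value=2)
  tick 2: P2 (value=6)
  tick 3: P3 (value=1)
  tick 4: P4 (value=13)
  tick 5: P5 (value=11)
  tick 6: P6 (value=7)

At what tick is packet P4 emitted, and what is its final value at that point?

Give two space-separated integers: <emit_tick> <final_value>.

Tick 1: [PARSE:P1(v=2,ok=F), VALIDATE:-, TRANSFORM:-, EMIT:-] out:-; in:P1
Tick 2: [PARSE:P2(v=6,ok=F), VALIDATE:P1(v=2,ok=F), TRANSFORM:-, EMIT:-] out:-; in:P2
Tick 3: [PARSE:P3(v=1,ok=F), VALIDATE:P2(v=6,ok=F), TRANSFORM:P1(v=0,ok=F), EMIT:-] out:-; in:P3
Tick 4: [PARSE:P4(v=13,ok=F), VALIDATE:P3(v=1,ok=T), TRANSFORM:P2(v=0,ok=F), EMIT:P1(v=0,ok=F)] out:-; in:P4
Tick 5: [PARSE:P5(v=11,ok=F), VALIDATE:P4(v=13,ok=F), TRANSFORM:P3(v=4,ok=T), EMIT:P2(v=0,ok=F)] out:P1(v=0); in:P5
Tick 6: [PARSE:P6(v=7,ok=F), VALIDATE:P5(v=11,ok=F), TRANSFORM:P4(v=0,ok=F), EMIT:P3(v=4,ok=T)] out:P2(v=0); in:P6
Tick 7: [PARSE:-, VALIDATE:P6(v=7,ok=T), TRANSFORM:P5(v=0,ok=F), EMIT:P4(v=0,ok=F)] out:P3(v=4); in:-
Tick 8: [PARSE:-, VALIDATE:-, TRANSFORM:P6(v=28,ok=T), EMIT:P5(v=0,ok=F)] out:P4(v=0); in:-
Tick 9: [PARSE:-, VALIDATE:-, TRANSFORM:-, EMIT:P6(v=28,ok=T)] out:P5(v=0); in:-
Tick 10: [PARSE:-, VALIDATE:-, TRANSFORM:-, EMIT:-] out:P6(v=28); in:-
P4: arrives tick 4, valid=False (id=4, id%3=1), emit tick 8, final value 0

Answer: 8 0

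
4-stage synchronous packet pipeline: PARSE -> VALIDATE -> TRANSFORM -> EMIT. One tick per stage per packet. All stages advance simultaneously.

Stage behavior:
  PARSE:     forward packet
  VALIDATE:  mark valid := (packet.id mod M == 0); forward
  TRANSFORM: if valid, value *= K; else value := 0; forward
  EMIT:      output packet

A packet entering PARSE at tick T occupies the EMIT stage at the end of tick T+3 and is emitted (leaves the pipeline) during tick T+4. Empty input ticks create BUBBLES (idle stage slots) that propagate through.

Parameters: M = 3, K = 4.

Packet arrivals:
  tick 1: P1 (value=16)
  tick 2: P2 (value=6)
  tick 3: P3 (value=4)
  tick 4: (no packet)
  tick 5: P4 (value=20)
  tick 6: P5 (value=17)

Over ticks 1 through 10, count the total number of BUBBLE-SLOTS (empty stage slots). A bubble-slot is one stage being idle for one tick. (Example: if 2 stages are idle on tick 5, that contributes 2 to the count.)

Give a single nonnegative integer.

Answer: 20

Derivation:
Tick 1: [PARSE:P1(v=16,ok=F), VALIDATE:-, TRANSFORM:-, EMIT:-] out:-; bubbles=3
Tick 2: [PARSE:P2(v=6,ok=F), VALIDATE:P1(v=16,ok=F), TRANSFORM:-, EMIT:-] out:-; bubbles=2
Tick 3: [PARSE:P3(v=4,ok=F), VALIDATE:P2(v=6,ok=F), TRANSFORM:P1(v=0,ok=F), EMIT:-] out:-; bubbles=1
Tick 4: [PARSE:-, VALIDATE:P3(v=4,ok=T), TRANSFORM:P2(v=0,ok=F), EMIT:P1(v=0,ok=F)] out:-; bubbles=1
Tick 5: [PARSE:P4(v=20,ok=F), VALIDATE:-, TRANSFORM:P3(v=16,ok=T), EMIT:P2(v=0,ok=F)] out:P1(v=0); bubbles=1
Tick 6: [PARSE:P5(v=17,ok=F), VALIDATE:P4(v=20,ok=F), TRANSFORM:-, EMIT:P3(v=16,ok=T)] out:P2(v=0); bubbles=1
Tick 7: [PARSE:-, VALIDATE:P5(v=17,ok=F), TRANSFORM:P4(v=0,ok=F), EMIT:-] out:P3(v=16); bubbles=2
Tick 8: [PARSE:-, VALIDATE:-, TRANSFORM:P5(v=0,ok=F), EMIT:P4(v=0,ok=F)] out:-; bubbles=2
Tick 9: [PARSE:-, VALIDATE:-, TRANSFORM:-, EMIT:P5(v=0,ok=F)] out:P4(v=0); bubbles=3
Tick 10: [PARSE:-, VALIDATE:-, TRANSFORM:-, EMIT:-] out:P5(v=0); bubbles=4
Total bubble-slots: 20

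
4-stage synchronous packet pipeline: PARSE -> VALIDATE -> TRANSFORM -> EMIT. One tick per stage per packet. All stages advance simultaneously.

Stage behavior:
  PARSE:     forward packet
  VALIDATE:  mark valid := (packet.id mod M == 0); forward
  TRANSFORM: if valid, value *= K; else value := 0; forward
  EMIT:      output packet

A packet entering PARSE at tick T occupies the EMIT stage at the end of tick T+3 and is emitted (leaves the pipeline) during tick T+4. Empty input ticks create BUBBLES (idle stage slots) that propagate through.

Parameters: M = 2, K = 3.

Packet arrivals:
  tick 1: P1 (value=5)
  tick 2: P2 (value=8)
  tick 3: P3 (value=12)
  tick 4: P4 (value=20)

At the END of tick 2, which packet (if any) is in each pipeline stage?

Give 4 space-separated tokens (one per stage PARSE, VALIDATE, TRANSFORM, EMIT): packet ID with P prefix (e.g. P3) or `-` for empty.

Tick 1: [PARSE:P1(v=5,ok=F), VALIDATE:-, TRANSFORM:-, EMIT:-] out:-; in:P1
Tick 2: [PARSE:P2(v=8,ok=F), VALIDATE:P1(v=5,ok=F), TRANSFORM:-, EMIT:-] out:-; in:P2
At end of tick 2: ['P2', 'P1', '-', '-']

Answer: P2 P1 - -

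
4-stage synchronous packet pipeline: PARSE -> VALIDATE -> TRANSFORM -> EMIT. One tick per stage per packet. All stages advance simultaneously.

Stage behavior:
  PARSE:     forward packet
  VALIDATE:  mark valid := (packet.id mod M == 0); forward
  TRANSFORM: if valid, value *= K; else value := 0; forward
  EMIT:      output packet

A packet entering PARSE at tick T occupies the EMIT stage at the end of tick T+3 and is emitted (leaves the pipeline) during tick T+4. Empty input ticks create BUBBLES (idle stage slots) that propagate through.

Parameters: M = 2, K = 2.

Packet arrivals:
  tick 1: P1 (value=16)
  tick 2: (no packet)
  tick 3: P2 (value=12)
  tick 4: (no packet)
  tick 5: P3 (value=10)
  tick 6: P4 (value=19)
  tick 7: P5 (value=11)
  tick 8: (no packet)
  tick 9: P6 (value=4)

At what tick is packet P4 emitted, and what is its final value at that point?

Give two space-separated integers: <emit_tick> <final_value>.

Answer: 10 38

Derivation:
Tick 1: [PARSE:P1(v=16,ok=F), VALIDATE:-, TRANSFORM:-, EMIT:-] out:-; in:P1
Tick 2: [PARSE:-, VALIDATE:P1(v=16,ok=F), TRANSFORM:-, EMIT:-] out:-; in:-
Tick 3: [PARSE:P2(v=12,ok=F), VALIDATE:-, TRANSFORM:P1(v=0,ok=F), EMIT:-] out:-; in:P2
Tick 4: [PARSE:-, VALIDATE:P2(v=12,ok=T), TRANSFORM:-, EMIT:P1(v=0,ok=F)] out:-; in:-
Tick 5: [PARSE:P3(v=10,ok=F), VALIDATE:-, TRANSFORM:P2(v=24,ok=T), EMIT:-] out:P1(v=0); in:P3
Tick 6: [PARSE:P4(v=19,ok=F), VALIDATE:P3(v=10,ok=F), TRANSFORM:-, EMIT:P2(v=24,ok=T)] out:-; in:P4
Tick 7: [PARSE:P5(v=11,ok=F), VALIDATE:P4(v=19,ok=T), TRANSFORM:P3(v=0,ok=F), EMIT:-] out:P2(v=24); in:P5
Tick 8: [PARSE:-, VALIDATE:P5(v=11,ok=F), TRANSFORM:P4(v=38,ok=T), EMIT:P3(v=0,ok=F)] out:-; in:-
Tick 9: [PARSE:P6(v=4,ok=F), VALIDATE:-, TRANSFORM:P5(v=0,ok=F), EMIT:P4(v=38,ok=T)] out:P3(v=0); in:P6
Tick 10: [PARSE:-, VALIDATE:P6(v=4,ok=T), TRANSFORM:-, EMIT:P5(v=0,ok=F)] out:P4(v=38); in:-
Tick 11: [PARSE:-, VALIDATE:-, TRANSFORM:P6(v=8,ok=T), EMIT:-] out:P5(v=0); in:-
Tick 12: [PARSE:-, VALIDATE:-, TRANSFORM:-, EMIT:P6(v=8,ok=T)] out:-; in:-
Tick 13: [PARSE:-, VALIDATE:-, TRANSFORM:-, EMIT:-] out:P6(v=8); in:-
P4: arrives tick 6, valid=True (id=4, id%2=0), emit tick 10, final value 38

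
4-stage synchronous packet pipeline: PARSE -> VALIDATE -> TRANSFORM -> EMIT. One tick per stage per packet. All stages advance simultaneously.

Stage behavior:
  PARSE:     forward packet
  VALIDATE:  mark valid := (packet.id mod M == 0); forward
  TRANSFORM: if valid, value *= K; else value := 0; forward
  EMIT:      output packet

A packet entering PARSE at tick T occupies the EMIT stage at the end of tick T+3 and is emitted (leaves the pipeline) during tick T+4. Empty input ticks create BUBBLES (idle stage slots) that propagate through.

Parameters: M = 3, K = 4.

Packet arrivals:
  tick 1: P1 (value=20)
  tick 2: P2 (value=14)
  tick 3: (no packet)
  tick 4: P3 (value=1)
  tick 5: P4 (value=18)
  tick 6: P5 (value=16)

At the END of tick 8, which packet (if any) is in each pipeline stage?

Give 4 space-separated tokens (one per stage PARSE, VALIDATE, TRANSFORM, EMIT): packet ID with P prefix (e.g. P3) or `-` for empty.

Tick 1: [PARSE:P1(v=20,ok=F), VALIDATE:-, TRANSFORM:-, EMIT:-] out:-; in:P1
Tick 2: [PARSE:P2(v=14,ok=F), VALIDATE:P1(v=20,ok=F), TRANSFORM:-, EMIT:-] out:-; in:P2
Tick 3: [PARSE:-, VALIDATE:P2(v=14,ok=F), TRANSFORM:P1(v=0,ok=F), EMIT:-] out:-; in:-
Tick 4: [PARSE:P3(v=1,ok=F), VALIDATE:-, TRANSFORM:P2(v=0,ok=F), EMIT:P1(v=0,ok=F)] out:-; in:P3
Tick 5: [PARSE:P4(v=18,ok=F), VALIDATE:P3(v=1,ok=T), TRANSFORM:-, EMIT:P2(v=0,ok=F)] out:P1(v=0); in:P4
Tick 6: [PARSE:P5(v=16,ok=F), VALIDATE:P4(v=18,ok=F), TRANSFORM:P3(v=4,ok=T), EMIT:-] out:P2(v=0); in:P5
Tick 7: [PARSE:-, VALIDATE:P5(v=16,ok=F), TRANSFORM:P4(v=0,ok=F), EMIT:P3(v=4,ok=T)] out:-; in:-
Tick 8: [PARSE:-, VALIDATE:-, TRANSFORM:P5(v=0,ok=F), EMIT:P4(v=0,ok=F)] out:P3(v=4); in:-
At end of tick 8: ['-', '-', 'P5', 'P4']

Answer: - - P5 P4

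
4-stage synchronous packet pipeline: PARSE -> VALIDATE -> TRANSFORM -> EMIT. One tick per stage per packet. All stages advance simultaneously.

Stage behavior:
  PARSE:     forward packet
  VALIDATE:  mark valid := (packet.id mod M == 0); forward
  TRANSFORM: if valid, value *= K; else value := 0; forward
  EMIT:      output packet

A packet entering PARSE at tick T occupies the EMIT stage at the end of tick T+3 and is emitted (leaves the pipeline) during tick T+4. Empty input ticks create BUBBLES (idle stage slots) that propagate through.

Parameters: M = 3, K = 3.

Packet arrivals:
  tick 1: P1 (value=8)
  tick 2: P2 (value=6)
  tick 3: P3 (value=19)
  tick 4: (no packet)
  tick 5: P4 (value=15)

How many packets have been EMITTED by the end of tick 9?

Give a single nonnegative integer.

Answer: 4

Derivation:
Tick 1: [PARSE:P1(v=8,ok=F), VALIDATE:-, TRANSFORM:-, EMIT:-] out:-; in:P1
Tick 2: [PARSE:P2(v=6,ok=F), VALIDATE:P1(v=8,ok=F), TRANSFORM:-, EMIT:-] out:-; in:P2
Tick 3: [PARSE:P3(v=19,ok=F), VALIDATE:P2(v=6,ok=F), TRANSFORM:P1(v=0,ok=F), EMIT:-] out:-; in:P3
Tick 4: [PARSE:-, VALIDATE:P3(v=19,ok=T), TRANSFORM:P2(v=0,ok=F), EMIT:P1(v=0,ok=F)] out:-; in:-
Tick 5: [PARSE:P4(v=15,ok=F), VALIDATE:-, TRANSFORM:P3(v=57,ok=T), EMIT:P2(v=0,ok=F)] out:P1(v=0); in:P4
Tick 6: [PARSE:-, VALIDATE:P4(v=15,ok=F), TRANSFORM:-, EMIT:P3(v=57,ok=T)] out:P2(v=0); in:-
Tick 7: [PARSE:-, VALIDATE:-, TRANSFORM:P4(v=0,ok=F), EMIT:-] out:P3(v=57); in:-
Tick 8: [PARSE:-, VALIDATE:-, TRANSFORM:-, EMIT:P4(v=0,ok=F)] out:-; in:-
Tick 9: [PARSE:-, VALIDATE:-, TRANSFORM:-, EMIT:-] out:P4(v=0); in:-
Emitted by tick 9: ['P1', 'P2', 'P3', 'P4']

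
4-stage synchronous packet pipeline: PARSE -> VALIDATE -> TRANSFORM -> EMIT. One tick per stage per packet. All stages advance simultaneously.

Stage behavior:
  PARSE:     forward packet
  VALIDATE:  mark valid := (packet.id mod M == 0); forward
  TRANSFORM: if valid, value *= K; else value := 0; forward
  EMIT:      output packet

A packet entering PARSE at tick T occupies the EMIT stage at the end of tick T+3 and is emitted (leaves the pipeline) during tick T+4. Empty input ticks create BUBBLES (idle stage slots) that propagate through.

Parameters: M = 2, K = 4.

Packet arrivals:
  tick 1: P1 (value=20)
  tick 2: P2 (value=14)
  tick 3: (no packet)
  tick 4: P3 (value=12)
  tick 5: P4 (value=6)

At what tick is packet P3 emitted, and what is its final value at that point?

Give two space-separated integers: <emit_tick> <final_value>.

Answer: 8 0

Derivation:
Tick 1: [PARSE:P1(v=20,ok=F), VALIDATE:-, TRANSFORM:-, EMIT:-] out:-; in:P1
Tick 2: [PARSE:P2(v=14,ok=F), VALIDATE:P1(v=20,ok=F), TRANSFORM:-, EMIT:-] out:-; in:P2
Tick 3: [PARSE:-, VALIDATE:P2(v=14,ok=T), TRANSFORM:P1(v=0,ok=F), EMIT:-] out:-; in:-
Tick 4: [PARSE:P3(v=12,ok=F), VALIDATE:-, TRANSFORM:P2(v=56,ok=T), EMIT:P1(v=0,ok=F)] out:-; in:P3
Tick 5: [PARSE:P4(v=6,ok=F), VALIDATE:P3(v=12,ok=F), TRANSFORM:-, EMIT:P2(v=56,ok=T)] out:P1(v=0); in:P4
Tick 6: [PARSE:-, VALIDATE:P4(v=6,ok=T), TRANSFORM:P3(v=0,ok=F), EMIT:-] out:P2(v=56); in:-
Tick 7: [PARSE:-, VALIDATE:-, TRANSFORM:P4(v=24,ok=T), EMIT:P3(v=0,ok=F)] out:-; in:-
Tick 8: [PARSE:-, VALIDATE:-, TRANSFORM:-, EMIT:P4(v=24,ok=T)] out:P3(v=0); in:-
Tick 9: [PARSE:-, VALIDATE:-, TRANSFORM:-, EMIT:-] out:P4(v=24); in:-
P3: arrives tick 4, valid=False (id=3, id%2=1), emit tick 8, final value 0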